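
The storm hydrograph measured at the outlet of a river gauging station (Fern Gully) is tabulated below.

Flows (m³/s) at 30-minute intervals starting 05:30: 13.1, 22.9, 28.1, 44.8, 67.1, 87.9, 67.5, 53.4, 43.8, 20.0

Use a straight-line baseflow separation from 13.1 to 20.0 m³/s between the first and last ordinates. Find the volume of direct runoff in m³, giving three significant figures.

Direct-runoff ordinates (Q − Q_b): 0.00, 9.03, 13.47, 29.40, 50.93, 70.97, 49.80, 34.93, 24.57, 0.00 m³/s.
ΣQ_DR = 283.1 m³/s.
With Δt = 0.5 h = 1800 s, V = ΣQ_DR · Δt = 283.1 × 1800 = 5.10 × 10^5 m³.

V ≈ 5.10 × 10^5 m³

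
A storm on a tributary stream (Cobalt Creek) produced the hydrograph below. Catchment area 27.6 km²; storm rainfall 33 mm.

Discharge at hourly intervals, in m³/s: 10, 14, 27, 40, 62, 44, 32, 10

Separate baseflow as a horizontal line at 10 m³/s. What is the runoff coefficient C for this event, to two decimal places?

C ≈ 0.63

ΣQ_DR = 159.0 m³/s; V = ΣQ_DR·Δt = 5.724 × 10^5 m³.
Runoff depth d = V / A = 20.74 mm.
C = d / P = 20.74 / 33 = 0.63.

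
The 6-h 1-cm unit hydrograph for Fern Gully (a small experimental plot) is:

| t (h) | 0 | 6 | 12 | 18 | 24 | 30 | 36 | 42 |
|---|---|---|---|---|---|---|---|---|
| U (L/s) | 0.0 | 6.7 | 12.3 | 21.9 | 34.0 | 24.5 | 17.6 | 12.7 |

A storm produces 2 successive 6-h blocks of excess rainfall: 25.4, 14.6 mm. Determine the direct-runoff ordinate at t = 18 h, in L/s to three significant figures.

By discrete convolution, Q_j = Σ (P_i / 10 mm) · U_{j−i}.
At t = 18 h (j=3): Q = (25.4/10)·21.9 + (14.6/10)·12.3 = 73.6 L/s.

Q ≈ 73.6 L/s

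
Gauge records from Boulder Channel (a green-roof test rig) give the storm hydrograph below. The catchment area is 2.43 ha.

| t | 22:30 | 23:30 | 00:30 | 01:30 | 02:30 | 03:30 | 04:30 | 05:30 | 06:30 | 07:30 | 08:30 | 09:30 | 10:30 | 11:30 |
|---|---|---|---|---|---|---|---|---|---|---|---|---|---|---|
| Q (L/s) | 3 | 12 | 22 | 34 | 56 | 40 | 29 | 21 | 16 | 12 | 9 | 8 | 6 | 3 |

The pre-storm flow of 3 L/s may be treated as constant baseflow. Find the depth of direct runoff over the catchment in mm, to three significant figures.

Direct runoff: 0.0, 9.0, 19.0, 31.0, 53.0, 37.0, 26.0, 18.0, 13.0, 9.0, 6.0, 5.0, 3.0, 0.0 L/s; ΣQ_DR = 229.0 L/s.
V = ΣQ_DR · Δt = 229.0 × 3600 s = 8.244 × 10^5 L.
Over A = 2.43 ha, depth = V / A = 33.9 mm.

d ≈ 33.9 mm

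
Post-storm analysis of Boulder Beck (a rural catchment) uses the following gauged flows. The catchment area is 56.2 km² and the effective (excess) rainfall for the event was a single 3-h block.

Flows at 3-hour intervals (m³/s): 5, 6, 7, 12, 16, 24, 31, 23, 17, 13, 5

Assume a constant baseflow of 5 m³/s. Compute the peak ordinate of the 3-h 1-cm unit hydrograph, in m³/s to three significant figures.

Direct runoff: 0.0, 1.0, 2.0, 7.0, 11.0, 19.0, 26.0, 18.0, 12.0, 8.0, 0.0 m³/s; ΣQ_DR = 104.0 m³/s, peak = 26.0 m³/s.
Runoff depth d = ΣQ_DR·Δt / A = 104.0 × 10800 / (56.2 km²) = 19.99 mm.
The 1-cm UH is the DRH scaled by (10 mm)/d, so U_p = 26.0 × 10/19.99 = 13.0 m³/s.

U_p ≈ 13.0 m³/s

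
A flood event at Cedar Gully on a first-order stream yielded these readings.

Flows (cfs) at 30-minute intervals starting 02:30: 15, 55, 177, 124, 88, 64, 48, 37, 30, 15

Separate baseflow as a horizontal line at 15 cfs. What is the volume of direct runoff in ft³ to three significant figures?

Direct-runoff ordinates (Q − Q_b): 0.0, 40.0, 162.0, 109.0, 73.0, 49.0, 33.0, 22.0, 15.0, 0.0 cfs.
ΣQ_DR = 503.0 cfs.
With Δt = 0.5 h = 1800 s, V = ΣQ_DR · Δt = 503.0 × 1800 = 9.05 × 10^5 ft³.

V ≈ 9.05 × 10^5 ft³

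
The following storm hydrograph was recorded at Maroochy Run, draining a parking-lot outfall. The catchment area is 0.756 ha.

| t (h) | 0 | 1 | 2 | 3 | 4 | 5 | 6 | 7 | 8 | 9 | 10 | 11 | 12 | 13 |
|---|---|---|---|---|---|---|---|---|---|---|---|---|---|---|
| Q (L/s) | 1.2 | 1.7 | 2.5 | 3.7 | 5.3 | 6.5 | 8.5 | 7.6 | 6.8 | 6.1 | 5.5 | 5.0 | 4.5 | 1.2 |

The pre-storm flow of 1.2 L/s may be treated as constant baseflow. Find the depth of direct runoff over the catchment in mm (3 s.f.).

Direct runoff: 0.0, 0.5, 1.3, 2.5, 4.1, 5.3, 7.3, 6.4, 5.6, 4.9, 4.3, 3.8, 3.3, 0.0 L/s; ΣQ_DR = 49.30 L/s.
V = ΣQ_DR · Δt = 49.30 × 3600 s = 1.775 × 10^5 L.
Over A = 0.756 ha, depth = V / A = 23.5 mm.

d ≈ 23.5 mm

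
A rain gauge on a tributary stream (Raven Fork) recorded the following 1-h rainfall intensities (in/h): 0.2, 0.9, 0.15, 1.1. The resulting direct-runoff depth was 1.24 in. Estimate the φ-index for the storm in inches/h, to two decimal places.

φ ≈ 0.38 in/h

Only the 2 blocks with intensity above φ contribute runoff: 0.9, 1.1 in/h.
Σ(I−φ)·Δt = d  ⇒  (0.9+1.1 − 2φ)·1 = 1.24
φ = (2.000 − 1.24/1) / 2 = 0.38 in/h.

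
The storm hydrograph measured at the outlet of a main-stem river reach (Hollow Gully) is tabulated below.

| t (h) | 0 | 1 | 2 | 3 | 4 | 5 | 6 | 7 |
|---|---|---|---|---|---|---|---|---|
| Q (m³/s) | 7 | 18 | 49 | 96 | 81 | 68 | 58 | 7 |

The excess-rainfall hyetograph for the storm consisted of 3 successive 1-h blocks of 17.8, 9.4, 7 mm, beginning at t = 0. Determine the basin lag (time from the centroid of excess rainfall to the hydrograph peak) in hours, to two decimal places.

t_L ≈ 1.82 h

Centroid of excess rainfall: t_c = Σ P_i·t̄_i / ΣP_i = 1.1842 h (block centres at 0.5, 1.5, 2.5 h).
Hydrograph peak occurs at t = 3 h, so basin lag t_L = 3 − 1.1842 = 1.82 h.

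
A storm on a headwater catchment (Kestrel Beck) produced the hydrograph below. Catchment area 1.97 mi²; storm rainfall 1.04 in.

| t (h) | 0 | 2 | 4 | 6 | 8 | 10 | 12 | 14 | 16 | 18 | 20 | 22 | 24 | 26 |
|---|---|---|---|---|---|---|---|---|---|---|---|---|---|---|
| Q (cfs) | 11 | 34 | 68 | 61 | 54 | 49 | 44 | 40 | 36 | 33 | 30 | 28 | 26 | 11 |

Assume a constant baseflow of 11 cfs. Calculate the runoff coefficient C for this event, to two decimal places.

C ≈ 0.56

ΣQ_DR = 371.0 cfs; V = ΣQ_DR·Δt = 2.671 × 10^6 ft³.
Runoff depth d = V / A = 0.5837 in.
C = d / P = 0.5837 / 1.04 = 0.56.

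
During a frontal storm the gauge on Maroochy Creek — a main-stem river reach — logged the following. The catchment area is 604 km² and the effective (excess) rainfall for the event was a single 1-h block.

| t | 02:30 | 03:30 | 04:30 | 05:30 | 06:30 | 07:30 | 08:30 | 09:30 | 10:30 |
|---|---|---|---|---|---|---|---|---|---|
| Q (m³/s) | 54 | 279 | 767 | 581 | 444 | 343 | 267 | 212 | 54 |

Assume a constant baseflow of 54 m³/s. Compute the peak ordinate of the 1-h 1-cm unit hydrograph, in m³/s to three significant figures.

U_p ≈ 476 m³/s

Direct runoff: 0.0, 225.0, 713.0, 527.0, 390.0, 289.0, 213.0, 158.0, 0.0 m³/s; ΣQ_DR = 2515 m³/s, peak = 713.0 m³/s.
Runoff depth d = ΣQ_DR·Δt / A = 2515 × 3600 / (604 km²) = 14.99 mm.
The 1-cm UH is the DRH scaled by (10 mm)/d, so U_p = 713.0 × 10/14.99 = 476 m³/s.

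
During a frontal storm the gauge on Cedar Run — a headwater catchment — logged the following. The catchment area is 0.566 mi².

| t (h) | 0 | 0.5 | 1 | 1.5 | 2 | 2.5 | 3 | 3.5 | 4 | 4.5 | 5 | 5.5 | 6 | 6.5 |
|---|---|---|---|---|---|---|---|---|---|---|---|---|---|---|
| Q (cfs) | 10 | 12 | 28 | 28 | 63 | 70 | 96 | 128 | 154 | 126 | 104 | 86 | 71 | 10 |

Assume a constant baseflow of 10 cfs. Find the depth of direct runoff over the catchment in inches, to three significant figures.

d ≈ 1.16 in

Direct runoff: 0.0, 2.0, 18.0, 18.0, 53.0, 60.0, 86.0, 118.0, 144.0, 116.0, 94.0, 76.0, 61.0, 0.0 cfs; ΣQ_DR = 846.0 cfs.
V = ΣQ_DR · Δt = 846.0 × 1800 s = 1.523 × 10^6 ft³.
Over A = 0.566 mi², depth = V / A = 1.16 in.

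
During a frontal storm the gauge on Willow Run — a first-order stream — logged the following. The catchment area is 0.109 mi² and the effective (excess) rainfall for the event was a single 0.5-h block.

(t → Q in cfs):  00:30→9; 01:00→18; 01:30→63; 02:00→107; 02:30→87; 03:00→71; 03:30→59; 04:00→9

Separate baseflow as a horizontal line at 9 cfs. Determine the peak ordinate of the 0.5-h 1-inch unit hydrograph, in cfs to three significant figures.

Direct runoff: 0.0, 9.0, 54.0, 98.0, 78.0, 62.0, 50.0, 0.0 cfs; ΣQ_DR = 351.0 cfs, peak = 98.0 cfs.
Runoff depth d = ΣQ_DR·Δt / A = 351.0 × 1800 / (0.109 mi²) = 2.495 in.
The 1-inch UH is the DRH scaled by (1 in)/d, so U_p = 98.0 × 1/2.495 = 39.3 cfs.

U_p ≈ 39.3 cfs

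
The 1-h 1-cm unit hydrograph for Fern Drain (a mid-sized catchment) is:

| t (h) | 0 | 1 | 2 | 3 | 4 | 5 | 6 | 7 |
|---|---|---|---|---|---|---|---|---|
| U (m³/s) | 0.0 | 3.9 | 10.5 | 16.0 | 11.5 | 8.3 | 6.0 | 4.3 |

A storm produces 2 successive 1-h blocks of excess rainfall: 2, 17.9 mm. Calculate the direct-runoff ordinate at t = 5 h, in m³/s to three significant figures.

Q ≈ 22.2 m³/s

By discrete convolution, Q_j = Σ (P_i / 10 mm) · U_{j−i}.
At t = 5 h (j=5): Q = (2/10)·8.3 + (17.9/10)·11.5 = 22.2 m³/s.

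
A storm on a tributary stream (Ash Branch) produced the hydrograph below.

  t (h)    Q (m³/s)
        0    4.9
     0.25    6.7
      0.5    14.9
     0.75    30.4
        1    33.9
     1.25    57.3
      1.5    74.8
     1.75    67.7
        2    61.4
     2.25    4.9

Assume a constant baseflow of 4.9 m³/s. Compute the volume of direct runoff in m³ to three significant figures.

Direct-runoff ordinates (Q − Q_b): 0.0, 1.8, 10.0, 25.5, 29.0, 52.4, 69.9, 62.8, 56.5, 0.0 m³/s.
ΣQ_DR = 307.9 m³/s.
With Δt = 0.25 h = 900 s, V = ΣQ_DR · Δt = 307.9 × 900 = 2.77 × 10^5 m³.

V ≈ 2.77 × 10^5 m³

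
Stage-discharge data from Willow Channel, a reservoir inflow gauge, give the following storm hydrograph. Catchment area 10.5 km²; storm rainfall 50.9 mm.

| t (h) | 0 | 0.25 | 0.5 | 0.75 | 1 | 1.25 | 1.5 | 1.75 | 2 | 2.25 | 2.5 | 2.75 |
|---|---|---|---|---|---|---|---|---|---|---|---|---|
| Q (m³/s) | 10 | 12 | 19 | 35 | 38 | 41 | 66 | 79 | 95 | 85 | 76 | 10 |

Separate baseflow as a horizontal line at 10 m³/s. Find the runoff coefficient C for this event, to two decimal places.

C ≈ 0.75

ΣQ_DR = 446.0 m³/s; V = ΣQ_DR·Δt = 4.014 × 10^5 m³.
Runoff depth d = V / A = 38.23 mm.
C = d / P = 38.23 / 50.9 = 0.75.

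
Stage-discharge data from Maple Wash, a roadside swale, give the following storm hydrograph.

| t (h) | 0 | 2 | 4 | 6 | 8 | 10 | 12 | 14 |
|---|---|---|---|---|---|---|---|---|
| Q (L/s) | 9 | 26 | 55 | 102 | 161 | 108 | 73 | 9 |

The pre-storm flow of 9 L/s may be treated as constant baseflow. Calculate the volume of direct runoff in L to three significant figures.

V ≈ 3.39 × 10^6 L

Direct-runoff ordinates (Q − Q_b): 0.0, 17.0, 46.0, 93.0, 152.0, 99.0, 64.0, 0.0 L/s.
ΣQ_DR = 471.0 L/s.
With Δt = 2 h = 7200 s, V = ΣQ_DR · Δt = 471.0 × 7200 = 3.39 × 10^6 L.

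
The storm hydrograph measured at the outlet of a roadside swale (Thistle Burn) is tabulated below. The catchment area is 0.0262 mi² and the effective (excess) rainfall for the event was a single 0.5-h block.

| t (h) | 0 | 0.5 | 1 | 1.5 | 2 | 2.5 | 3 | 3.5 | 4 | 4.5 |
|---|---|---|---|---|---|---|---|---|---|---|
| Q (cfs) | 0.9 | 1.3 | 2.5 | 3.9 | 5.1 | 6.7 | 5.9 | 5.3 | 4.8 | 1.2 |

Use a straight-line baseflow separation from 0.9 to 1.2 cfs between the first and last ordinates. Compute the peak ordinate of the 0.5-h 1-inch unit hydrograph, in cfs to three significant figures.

U_p ≈ 7.03 cfs

Direct runoff: 0.00, 0.37, 1.53, 2.90, 4.07, 5.63, 4.80, 4.17, 3.63, 0.00 cfs; ΣQ_DR = 27.10 cfs, peak = 5.63 cfs.
Runoff depth d = ΣQ_DR·Δt / A = 27.10 × 1800 / (0.0262 mi²) = 0.8014 in.
The 1-inch UH is the DRH scaled by (1 in)/d, so U_p = 5.63 × 1/0.8014 = 7.03 cfs.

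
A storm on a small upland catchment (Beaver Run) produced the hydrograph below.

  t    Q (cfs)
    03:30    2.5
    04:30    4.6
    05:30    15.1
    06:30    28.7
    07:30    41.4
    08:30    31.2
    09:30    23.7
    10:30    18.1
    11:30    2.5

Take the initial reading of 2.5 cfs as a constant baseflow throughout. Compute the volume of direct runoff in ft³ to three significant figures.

Direct-runoff ordinates (Q − Q_b): 0.0, 2.1, 12.6, 26.2, 38.9, 28.7, 21.2, 15.6, 0.0 cfs.
ΣQ_DR = 145.3 cfs.
With Δt = 1 h = 3600 s, V = ΣQ_DR · Δt = 145.3 × 3600 = 5.23 × 10^5 ft³.

V ≈ 5.23 × 10^5 ft³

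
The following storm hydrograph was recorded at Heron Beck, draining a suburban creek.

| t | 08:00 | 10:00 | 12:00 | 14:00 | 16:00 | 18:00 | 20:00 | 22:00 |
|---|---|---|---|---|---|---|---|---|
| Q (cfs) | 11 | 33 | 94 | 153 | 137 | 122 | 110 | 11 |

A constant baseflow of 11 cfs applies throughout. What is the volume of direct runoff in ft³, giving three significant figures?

Direct-runoff ordinates (Q − Q_b): 0.0, 22.0, 83.0, 142.0, 126.0, 111.0, 99.0, 0.0 cfs.
ΣQ_DR = 583.0 cfs.
With Δt = 2 h = 7200 s, V = ΣQ_DR · Δt = 583.0 × 7200 = 4.20 × 10^6 ft³.

V ≈ 4.20 × 10^6 ft³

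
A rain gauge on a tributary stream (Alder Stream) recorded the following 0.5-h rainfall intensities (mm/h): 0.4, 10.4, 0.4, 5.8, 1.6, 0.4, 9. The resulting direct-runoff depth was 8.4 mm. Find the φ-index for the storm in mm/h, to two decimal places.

Only the 3 blocks with intensity above φ contribute runoff: 10.4, 5.8, 9 mm/h.
Σ(I−φ)·Δt = d  ⇒  (10.4+5.8+9 − 3φ)·0.5 = 8.4
φ = (25.20 − 8.4/0.5) / 3 = 2.80 mm/h.

φ ≈ 2.80 mm/h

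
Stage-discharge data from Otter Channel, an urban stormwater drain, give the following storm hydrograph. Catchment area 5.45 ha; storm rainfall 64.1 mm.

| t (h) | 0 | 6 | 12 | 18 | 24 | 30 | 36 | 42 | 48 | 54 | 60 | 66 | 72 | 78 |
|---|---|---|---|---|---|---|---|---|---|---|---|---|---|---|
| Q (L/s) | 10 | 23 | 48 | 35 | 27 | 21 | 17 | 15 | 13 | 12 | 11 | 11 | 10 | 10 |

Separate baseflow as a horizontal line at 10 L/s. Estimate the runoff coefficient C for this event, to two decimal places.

ΣQ_DR = 123.0 L/s; V = ΣQ_DR·Δt = 2.657 × 10^6 L.
Runoff depth d = V / A = 48.75 mm.
C = d / P = 48.75 / 64.1 = 0.76.

C ≈ 0.76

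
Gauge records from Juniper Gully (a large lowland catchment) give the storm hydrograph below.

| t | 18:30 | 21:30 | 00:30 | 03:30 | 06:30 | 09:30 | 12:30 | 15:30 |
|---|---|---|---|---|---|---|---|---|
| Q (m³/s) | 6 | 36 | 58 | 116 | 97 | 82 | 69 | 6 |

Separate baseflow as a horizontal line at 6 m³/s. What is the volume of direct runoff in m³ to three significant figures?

V ≈ 4.56 × 10^6 m³

Direct-runoff ordinates (Q − Q_b): 0.0, 30.0, 52.0, 110.0, 91.0, 76.0, 63.0, 0.0 m³/s.
ΣQ_DR = 422.0 m³/s.
With Δt = 3 h = 10800 s, V = ΣQ_DR · Δt = 422.0 × 10800 = 4.56 × 10^6 m³.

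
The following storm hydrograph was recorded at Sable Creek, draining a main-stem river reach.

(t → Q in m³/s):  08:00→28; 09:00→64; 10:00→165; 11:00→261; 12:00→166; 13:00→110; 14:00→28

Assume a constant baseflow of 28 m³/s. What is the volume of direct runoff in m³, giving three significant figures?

Direct-runoff ordinates (Q − Q_b): 0.0, 36.0, 137.0, 233.0, 138.0, 82.0, 0.0 m³/s.
ΣQ_DR = 626.0 m³/s.
With Δt = 1 h = 3600 s, V = ΣQ_DR · Δt = 626.0 × 3600 = 2.25 × 10^6 m³.

V ≈ 2.25 × 10^6 m³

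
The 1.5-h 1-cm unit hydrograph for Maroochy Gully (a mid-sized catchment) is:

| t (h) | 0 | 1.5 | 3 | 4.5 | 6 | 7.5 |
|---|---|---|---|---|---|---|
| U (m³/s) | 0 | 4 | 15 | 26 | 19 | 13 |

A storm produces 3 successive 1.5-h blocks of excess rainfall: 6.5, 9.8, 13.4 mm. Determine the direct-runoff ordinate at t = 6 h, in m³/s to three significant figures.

By discrete convolution, Q_j = Σ (P_i / 10 mm) · U_{j−i}.
At t = 6 h (j=4): Q = (6.5/10)·19 + (9.8/10)·26 + (13.4/10)·15 = 57.9 m³/s.

Q ≈ 57.9 m³/s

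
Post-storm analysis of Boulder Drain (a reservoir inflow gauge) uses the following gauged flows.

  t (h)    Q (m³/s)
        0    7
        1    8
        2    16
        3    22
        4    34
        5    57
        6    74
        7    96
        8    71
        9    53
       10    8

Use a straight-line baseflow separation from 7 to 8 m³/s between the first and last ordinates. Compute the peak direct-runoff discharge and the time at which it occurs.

Q_p = 88.30 m³/s at t = 7 h

Subtracting baseflow gives direct-runoff ordinates: 0.00, 0.90, 8.80, 14.70, 26.60, 49.50, 66.40, 88.30, 63.20, 45.10, 0.00 m³/s.
The maximum is 88.30 m³/s, occurring at the reading for t = 7 h.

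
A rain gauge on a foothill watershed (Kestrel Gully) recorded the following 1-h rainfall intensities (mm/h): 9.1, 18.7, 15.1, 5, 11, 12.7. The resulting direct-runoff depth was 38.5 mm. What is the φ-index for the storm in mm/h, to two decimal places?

φ ≈ 5.62 mm/h

Only the 5 blocks with intensity above φ contribute runoff: 9.1, 18.7, 15.1, 11, 12.7 mm/h.
Σ(I−φ)·Δt = d  ⇒  (9.1+18.7+15.1+11+12.7 − 5φ)·1 = 38.5
φ = (66.60 − 38.5/1) / 5 = 5.62 mm/h.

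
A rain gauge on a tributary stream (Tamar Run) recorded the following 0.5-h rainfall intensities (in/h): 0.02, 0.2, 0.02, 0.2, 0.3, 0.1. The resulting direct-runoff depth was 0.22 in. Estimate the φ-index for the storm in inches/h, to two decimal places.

φ ≈ 0.09 in/h

Only the 4 blocks with intensity above φ contribute runoff: 0.2, 0.2, 0.3, 0.1 in/h.
Σ(I−φ)·Δt = d  ⇒  (0.2+0.2+0.3+0.1 − 4φ)·0.5 = 0.22
φ = (0.8000 − 0.22/0.5) / 4 = 0.09 in/h.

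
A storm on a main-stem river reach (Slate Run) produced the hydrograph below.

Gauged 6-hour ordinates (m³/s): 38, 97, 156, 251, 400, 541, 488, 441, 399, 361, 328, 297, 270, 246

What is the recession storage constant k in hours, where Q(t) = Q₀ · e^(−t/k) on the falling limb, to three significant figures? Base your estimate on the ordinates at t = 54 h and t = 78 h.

k ≈ 62.6 h

On the falling limb, Q drops from 361 to 246 m³/s between t = 54 h and t = 78 h (Δt = 24 h).
k = −Δt / ln(Q₂/Q₁) = −24 / ln(246/361) = 62.6 h.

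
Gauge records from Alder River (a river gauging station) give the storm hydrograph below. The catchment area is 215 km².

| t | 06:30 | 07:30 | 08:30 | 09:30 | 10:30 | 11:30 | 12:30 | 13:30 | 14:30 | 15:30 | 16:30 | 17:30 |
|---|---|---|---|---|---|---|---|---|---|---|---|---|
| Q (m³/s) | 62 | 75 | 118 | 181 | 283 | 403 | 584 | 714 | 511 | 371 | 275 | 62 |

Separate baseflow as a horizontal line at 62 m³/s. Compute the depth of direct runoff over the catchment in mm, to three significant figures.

Direct runoff: 0.0, 13.0, 56.0, 119.0, 221.0, 341.0, 522.0, 652.0, 449.0, 309.0, 213.0, 0.0 m³/s; ΣQ_DR = 2895 m³/s.
V = ΣQ_DR · Δt = 2895 × 3600 s = 1.042 × 10^7 m³.
Over A = 215 km², depth = V / A = 48.5 mm.

d ≈ 48.5 mm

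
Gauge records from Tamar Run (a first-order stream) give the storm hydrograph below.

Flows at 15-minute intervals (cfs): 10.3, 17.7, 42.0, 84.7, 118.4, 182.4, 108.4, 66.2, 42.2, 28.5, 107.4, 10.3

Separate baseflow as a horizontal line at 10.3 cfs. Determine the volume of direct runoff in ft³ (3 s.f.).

V ≈ 6.25 × 10^5 ft³

Direct-runoff ordinates (Q − Q_b): 0.0, 7.4, 31.7, 74.4, 108.1, 172.1, 98.1, 55.9, 31.9, 18.2, 97.1, 0.0 cfs.
ΣQ_DR = 694.9 cfs.
With Δt = 0.25 h = 900 s, V = ΣQ_DR · Δt = 694.9 × 900 = 6.25 × 10^5 ft³.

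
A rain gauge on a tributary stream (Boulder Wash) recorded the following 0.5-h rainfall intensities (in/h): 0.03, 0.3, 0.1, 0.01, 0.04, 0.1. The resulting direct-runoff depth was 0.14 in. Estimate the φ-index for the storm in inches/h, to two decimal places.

φ ≈ 0.07 in/h

Only the 3 blocks with intensity above φ contribute runoff: 0.3, 0.1, 0.1 in/h.
Σ(I−φ)·Δt = d  ⇒  (0.3+0.1+0.1 − 3φ)·0.5 = 0.14
φ = (0.5000 − 0.14/0.5) / 3 = 0.07 in/h.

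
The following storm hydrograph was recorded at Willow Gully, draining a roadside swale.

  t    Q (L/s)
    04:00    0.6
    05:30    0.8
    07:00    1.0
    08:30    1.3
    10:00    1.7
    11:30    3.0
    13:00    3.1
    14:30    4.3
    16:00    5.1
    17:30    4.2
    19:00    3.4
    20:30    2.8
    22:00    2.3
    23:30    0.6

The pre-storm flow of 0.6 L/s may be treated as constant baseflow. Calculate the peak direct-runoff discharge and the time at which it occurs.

Q_p = 4.5 L/s at t = 16:00

Subtracting baseflow gives direct-runoff ordinates: 0.0, 0.2, 0.4, 0.7, 1.1, 2.4, 2.5, 3.7, 4.5, 3.6, 2.8, 2.2, 1.7, 0.0 L/s.
The maximum is 4.5 L/s, occurring at the reading for t = 16:00.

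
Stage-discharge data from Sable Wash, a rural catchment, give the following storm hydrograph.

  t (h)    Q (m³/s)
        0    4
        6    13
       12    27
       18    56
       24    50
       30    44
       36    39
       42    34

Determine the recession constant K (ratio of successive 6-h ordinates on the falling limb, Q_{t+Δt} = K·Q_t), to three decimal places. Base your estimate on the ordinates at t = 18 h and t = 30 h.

K ≈ 0.886

Using the recession-limb readings at t = 18 h and t = 30 h: Q falls from 56 to 44 m³/s over 2 intervals.
K = (Q₂/Q₁)^(1/2) = (44/56)^(1/2) = 0.886.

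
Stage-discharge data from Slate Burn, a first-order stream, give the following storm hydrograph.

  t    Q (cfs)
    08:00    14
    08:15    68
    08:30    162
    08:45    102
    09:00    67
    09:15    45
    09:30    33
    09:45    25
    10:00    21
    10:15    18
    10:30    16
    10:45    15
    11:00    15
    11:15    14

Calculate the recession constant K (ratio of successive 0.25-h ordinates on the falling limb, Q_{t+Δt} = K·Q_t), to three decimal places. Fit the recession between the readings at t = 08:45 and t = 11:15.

Using the recession-limb readings at t = 08:45 and t = 11:15: Q falls from 102 to 14 cfs over 10 intervals.
K = (Q₂/Q₁)^(1/10) = (14/102)^(1/10) = 0.820.

K ≈ 0.820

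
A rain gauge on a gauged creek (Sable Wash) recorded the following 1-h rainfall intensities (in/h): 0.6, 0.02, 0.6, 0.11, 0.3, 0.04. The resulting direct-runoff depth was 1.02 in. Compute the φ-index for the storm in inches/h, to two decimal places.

φ ≈ 0.16 in/h

Only the 3 blocks with intensity above φ contribute runoff: 0.6, 0.6, 0.3 in/h.
Σ(I−φ)·Δt = d  ⇒  (0.6+0.6+0.3 − 3φ)·1 = 1.02
φ = (1.500 − 1.02/1) / 3 = 0.16 in/h.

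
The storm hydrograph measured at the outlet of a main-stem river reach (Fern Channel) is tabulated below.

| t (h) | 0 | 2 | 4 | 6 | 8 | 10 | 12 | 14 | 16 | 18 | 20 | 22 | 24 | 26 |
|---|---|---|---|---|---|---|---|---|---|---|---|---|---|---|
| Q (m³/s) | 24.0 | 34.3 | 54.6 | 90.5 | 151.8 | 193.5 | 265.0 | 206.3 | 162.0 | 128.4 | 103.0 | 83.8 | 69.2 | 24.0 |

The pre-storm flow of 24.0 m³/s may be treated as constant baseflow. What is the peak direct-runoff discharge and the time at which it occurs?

Subtracting baseflow gives direct-runoff ordinates: 0.0, 10.3, 30.6, 66.5, 127.8, 169.5, 241.0, 182.3, 138.0, 104.4, 79.0, 59.8, 45.2, 0.0 m³/s.
The maximum is 241.0 m³/s, occurring at the reading for t = 12 h.

Q_p = 241.0 m³/s at t = 12 h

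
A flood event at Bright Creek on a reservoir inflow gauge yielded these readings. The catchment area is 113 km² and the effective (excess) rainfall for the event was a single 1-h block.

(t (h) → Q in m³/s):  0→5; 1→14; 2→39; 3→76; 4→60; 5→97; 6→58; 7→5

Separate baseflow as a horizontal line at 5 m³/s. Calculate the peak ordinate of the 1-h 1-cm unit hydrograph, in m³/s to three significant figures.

U_p ≈ 92.0 m³/s

Direct runoff: 0.0, 9.0, 34.0, 71.0, 55.0, 92.0, 53.0, 0.0 m³/s; ΣQ_DR = 314.0 m³/s, peak = 92.0 m³/s.
Runoff depth d = ΣQ_DR·Δt / A = 314.0 × 3600 / (113 km²) = 10.00 mm.
The 1-cm UH is the DRH scaled by (10 mm)/d, so U_p = 92.0 × 10/10.00 = 92.0 m³/s.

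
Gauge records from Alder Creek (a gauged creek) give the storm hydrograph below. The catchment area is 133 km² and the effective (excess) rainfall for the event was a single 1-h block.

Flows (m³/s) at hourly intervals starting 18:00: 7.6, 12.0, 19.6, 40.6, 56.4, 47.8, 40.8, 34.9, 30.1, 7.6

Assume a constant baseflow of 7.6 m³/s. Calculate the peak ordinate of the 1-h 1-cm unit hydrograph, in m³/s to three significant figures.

Direct runoff: 0.0, 4.4, 12.0, 33.0, 48.8, 40.2, 33.2, 27.3, 22.5, 0.0 m³/s; ΣQ_DR = 221.4 m³/s, peak = 48.8 m³/s.
Runoff depth d = ΣQ_DR·Δt / A = 221.4 × 3600 / (133 km²) = 5.993 mm.
The 1-cm UH is the DRH scaled by (10 mm)/d, so U_p = 48.8 × 10/5.993 = 81.4 m³/s.

U_p ≈ 81.4 m³/s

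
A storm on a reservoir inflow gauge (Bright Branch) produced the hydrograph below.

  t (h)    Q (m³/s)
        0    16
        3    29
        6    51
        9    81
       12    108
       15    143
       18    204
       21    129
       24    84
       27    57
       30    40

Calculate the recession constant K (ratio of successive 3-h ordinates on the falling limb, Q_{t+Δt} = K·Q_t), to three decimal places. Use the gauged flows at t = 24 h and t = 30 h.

K ≈ 0.690

Using the recession-limb readings at t = 24 h and t = 30 h: Q falls from 84 to 40 m³/s over 2 intervals.
K = (Q₂/Q₁)^(1/2) = (40/84)^(1/2) = 0.690.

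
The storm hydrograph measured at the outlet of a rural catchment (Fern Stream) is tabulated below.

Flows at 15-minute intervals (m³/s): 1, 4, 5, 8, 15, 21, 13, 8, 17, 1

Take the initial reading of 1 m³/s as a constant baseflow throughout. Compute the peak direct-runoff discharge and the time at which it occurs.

Subtracting baseflow gives direct-runoff ordinates: 0.0, 3.0, 4.0, 7.0, 14.0, 20.0, 12.0, 7.0, 16.0, 0.0 m³/s.
The maximum is 20.0 m³/s, occurring at the reading for t = 1.25 h.

Q_p = 20.0 m³/s at t = 1.25 h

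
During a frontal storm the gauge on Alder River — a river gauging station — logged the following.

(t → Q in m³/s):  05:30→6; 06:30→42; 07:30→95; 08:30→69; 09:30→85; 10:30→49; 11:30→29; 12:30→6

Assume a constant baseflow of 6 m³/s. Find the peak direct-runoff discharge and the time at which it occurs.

Q_p = 89.0 m³/s at t = 07:30

Subtracting baseflow gives direct-runoff ordinates: 0.0, 36.0, 89.0, 63.0, 79.0, 43.0, 23.0, 0.0 m³/s.
The maximum is 89.0 m³/s, occurring at the reading for t = 07:30.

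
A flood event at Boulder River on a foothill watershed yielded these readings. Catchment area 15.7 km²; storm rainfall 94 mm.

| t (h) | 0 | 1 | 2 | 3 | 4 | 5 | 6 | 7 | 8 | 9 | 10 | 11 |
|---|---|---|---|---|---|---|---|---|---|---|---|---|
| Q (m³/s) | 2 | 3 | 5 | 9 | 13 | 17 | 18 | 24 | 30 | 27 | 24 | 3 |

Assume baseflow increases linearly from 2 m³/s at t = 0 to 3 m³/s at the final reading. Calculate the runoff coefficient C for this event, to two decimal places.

C ≈ 0.35

ΣQ_DR = 145.0 m³/s; V = ΣQ_DR·Δt = 5.220 × 10^5 m³.
Runoff depth d = V / A = 33.25 mm.
C = d / P = 33.25 / 94 = 0.35.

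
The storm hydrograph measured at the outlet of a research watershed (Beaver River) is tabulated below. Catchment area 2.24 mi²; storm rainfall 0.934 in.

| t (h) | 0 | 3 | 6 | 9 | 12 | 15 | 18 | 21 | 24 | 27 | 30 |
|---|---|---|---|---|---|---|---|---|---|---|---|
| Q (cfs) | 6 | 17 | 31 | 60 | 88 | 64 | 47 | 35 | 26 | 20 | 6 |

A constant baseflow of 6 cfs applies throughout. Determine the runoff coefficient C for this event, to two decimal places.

ΣQ_DR = 334.0 cfs; V = ΣQ_DR·Δt = 3.607 × 10^6 ft³.
Runoff depth d = V / A = 0.6932 in.
C = d / P = 0.6932 / 0.934 = 0.74.

C ≈ 0.74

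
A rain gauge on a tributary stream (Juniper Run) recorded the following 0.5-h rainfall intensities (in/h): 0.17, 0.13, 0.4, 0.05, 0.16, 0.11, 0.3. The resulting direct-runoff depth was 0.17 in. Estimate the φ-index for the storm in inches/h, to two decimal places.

φ ≈ 0.18 in/h

Only the 2 blocks with intensity above φ contribute runoff: 0.4, 0.3 in/h.
Σ(I−φ)·Δt = d  ⇒  (0.4+0.3 − 2φ)·0.5 = 0.17
φ = (0.7000 − 0.17/0.5) / 2 = 0.18 in/h.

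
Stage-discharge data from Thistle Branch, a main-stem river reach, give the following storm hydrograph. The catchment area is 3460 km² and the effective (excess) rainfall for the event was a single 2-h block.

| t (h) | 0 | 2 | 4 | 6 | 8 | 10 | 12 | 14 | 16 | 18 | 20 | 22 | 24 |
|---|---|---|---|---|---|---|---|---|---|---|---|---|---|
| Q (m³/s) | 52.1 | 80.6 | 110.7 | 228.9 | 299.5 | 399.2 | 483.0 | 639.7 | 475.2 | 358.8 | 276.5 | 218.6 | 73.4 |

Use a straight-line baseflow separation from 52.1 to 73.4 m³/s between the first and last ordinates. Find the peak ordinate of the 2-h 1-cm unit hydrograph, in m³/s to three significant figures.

U_p ≈ 960 m³/s

Direct runoff: 0.00, 26.73, 55.05, 171.47, 240.30, 338.23, 420.25, 575.17, 408.90, 290.73, 206.65, 146.97, 0.00 m³/s; ΣQ_DR = 2880 m³/s, peak = 575.17 m³/s.
Runoff depth d = ΣQ_DR·Δt / A = 2880 × 7200 / (3460 km²) = 5.994 mm.
The 1-cm UH is the DRH scaled by (10 mm)/d, so U_p = 575.17 × 10/5.994 = 960 m³/s.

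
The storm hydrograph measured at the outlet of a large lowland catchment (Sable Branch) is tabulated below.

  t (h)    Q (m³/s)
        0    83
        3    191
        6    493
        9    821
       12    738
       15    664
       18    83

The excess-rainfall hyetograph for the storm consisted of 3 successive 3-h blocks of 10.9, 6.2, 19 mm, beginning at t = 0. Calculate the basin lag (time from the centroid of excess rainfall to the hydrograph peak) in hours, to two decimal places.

Centroid of excess rainfall: t_c = Σ P_i·t̄_i / ΣP_i = 5.1731 h (block centres at 1.5, 4.5, 7.5 h).
Hydrograph peak occurs at t = 9 h, so basin lag t_L = 9 − 5.1731 = 3.83 h.

t_L ≈ 3.83 h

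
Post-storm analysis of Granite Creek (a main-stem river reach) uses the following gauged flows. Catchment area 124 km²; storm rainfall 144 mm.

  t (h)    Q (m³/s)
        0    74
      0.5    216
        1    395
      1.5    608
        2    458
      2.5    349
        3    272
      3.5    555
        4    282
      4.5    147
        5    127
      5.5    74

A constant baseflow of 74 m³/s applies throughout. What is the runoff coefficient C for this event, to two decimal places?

C ≈ 0.27

ΣQ_DR = 2669 m³/s; V = ΣQ_DR·Δt = 4.804 × 10^6 m³.
Runoff depth d = V / A = 38.74 mm.
C = d / P = 38.74 / 144 = 0.27.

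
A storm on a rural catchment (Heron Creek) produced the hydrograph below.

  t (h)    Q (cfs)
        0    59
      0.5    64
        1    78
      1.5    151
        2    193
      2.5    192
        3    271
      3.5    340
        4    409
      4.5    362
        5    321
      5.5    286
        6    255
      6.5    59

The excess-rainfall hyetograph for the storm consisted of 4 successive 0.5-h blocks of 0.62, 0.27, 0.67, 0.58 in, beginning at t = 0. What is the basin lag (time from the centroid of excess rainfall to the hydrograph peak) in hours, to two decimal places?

Centroid of excess rainfall: t_c = Σ P_i·t̄_i / ΣP_i = 1.0327 h (block centres at 0.25, 0.75, 1.25, 1.75 h).
Hydrograph peak occurs at t = 4 h, so basin lag t_L = 4 − 1.0327 = 2.97 h.

t_L ≈ 2.97 h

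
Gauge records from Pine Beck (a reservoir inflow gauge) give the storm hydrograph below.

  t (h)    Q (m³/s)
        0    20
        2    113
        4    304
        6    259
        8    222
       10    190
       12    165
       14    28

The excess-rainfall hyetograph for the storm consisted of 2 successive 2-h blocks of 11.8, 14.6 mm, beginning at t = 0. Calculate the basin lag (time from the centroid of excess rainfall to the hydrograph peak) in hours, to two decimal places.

Centroid of excess rainfall: t_c = Σ P_i·t̄_i / ΣP_i = 2.1061 h (block centres at 1, 3 h).
Hydrograph peak occurs at t = 4 h, so basin lag t_L = 4 − 2.1061 = 1.89 h.

t_L ≈ 1.89 h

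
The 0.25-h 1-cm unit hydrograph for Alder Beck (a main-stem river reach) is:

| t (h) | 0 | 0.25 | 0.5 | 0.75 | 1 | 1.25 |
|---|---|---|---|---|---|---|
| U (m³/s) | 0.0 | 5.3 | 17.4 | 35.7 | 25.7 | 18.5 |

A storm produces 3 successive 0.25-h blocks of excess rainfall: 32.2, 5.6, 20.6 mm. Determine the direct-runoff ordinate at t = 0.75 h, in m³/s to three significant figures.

By discrete convolution, Q_j = Σ (P_i / 10 mm) · U_{j−i}.
At t = 0.75 h (j=3): Q = (32.2/10)·35.7 + (5.6/10)·17.4 + (20.6/10)·5.3 = 136 m³/s.

Q ≈ 136 m³/s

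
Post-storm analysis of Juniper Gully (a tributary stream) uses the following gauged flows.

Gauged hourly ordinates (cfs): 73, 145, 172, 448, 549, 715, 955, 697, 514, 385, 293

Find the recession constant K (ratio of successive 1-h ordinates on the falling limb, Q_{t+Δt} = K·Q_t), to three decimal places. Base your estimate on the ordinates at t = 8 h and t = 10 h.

Using the recession-limb readings at t = 8 h and t = 10 h: Q falls from 514 to 293 cfs over 2 intervals.
K = (Q₂/Q₁)^(1/2) = (293/514)^(1/2) = 0.755.

K ≈ 0.755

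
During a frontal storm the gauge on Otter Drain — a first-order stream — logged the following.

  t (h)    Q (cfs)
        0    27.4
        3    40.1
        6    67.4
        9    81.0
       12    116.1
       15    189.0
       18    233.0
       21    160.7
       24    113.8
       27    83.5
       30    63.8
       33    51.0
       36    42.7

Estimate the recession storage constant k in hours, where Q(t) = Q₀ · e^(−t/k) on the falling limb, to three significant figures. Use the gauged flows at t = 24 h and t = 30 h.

On the falling limb, Q drops from 113.8 to 63.8 cfs between t = 24 h and t = 30 h (Δt = 6 h).
k = −Δt / ln(Q₂/Q₁) = −6 / ln(63.8/113.8) = 10.4 h.

k ≈ 10.4 h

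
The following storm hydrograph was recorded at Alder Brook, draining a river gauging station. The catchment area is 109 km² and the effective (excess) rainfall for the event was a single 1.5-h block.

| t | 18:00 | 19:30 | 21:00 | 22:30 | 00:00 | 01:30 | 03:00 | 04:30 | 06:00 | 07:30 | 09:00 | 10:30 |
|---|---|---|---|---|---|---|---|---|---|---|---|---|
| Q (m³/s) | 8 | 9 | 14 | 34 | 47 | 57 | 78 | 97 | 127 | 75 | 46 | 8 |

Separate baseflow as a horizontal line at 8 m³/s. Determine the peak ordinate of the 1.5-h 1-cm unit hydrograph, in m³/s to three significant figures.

U_p ≈ 47.7 m³/s

Direct runoff: 0.0, 1.0, 6.0, 26.0, 39.0, 49.0, 70.0, 89.0, 119.0, 67.0, 38.0, 0.0 m³/s; ΣQ_DR = 504.0 m³/s, peak = 119.0 m³/s.
Runoff depth d = ΣQ_DR·Δt / A = 504.0 × 5400 / (109 km²) = 24.97 mm.
The 1-cm UH is the DRH scaled by (10 mm)/d, so U_p = 119.0 × 10/24.97 = 47.7 m³/s.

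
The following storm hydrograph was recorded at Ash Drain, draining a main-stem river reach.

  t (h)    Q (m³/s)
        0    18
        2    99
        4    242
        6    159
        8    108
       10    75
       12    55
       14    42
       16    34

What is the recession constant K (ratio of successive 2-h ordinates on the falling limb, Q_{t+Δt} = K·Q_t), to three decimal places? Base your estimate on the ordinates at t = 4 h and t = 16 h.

K ≈ 0.721

Using the recession-limb readings at t = 4 h and t = 16 h: Q falls from 242 to 34 m³/s over 6 intervals.
K = (Q₂/Q₁)^(1/6) = (34/242)^(1/6) = 0.721.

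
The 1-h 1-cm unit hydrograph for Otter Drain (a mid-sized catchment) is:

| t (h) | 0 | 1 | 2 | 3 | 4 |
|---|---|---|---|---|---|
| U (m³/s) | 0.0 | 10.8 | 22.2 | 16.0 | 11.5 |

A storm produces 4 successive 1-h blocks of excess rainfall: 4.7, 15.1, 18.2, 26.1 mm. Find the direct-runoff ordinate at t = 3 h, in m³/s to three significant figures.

By discrete convolution, Q_j = Σ (P_i / 10 mm) · U_{j−i}.
At t = 3 h (j=3): Q = (4.7/10)·16.0 + (15.1/10)·22.2 + (18.2/10)·10.8 + (26.1/10)·0.0 = 60.7 m³/s.

Q ≈ 60.7 m³/s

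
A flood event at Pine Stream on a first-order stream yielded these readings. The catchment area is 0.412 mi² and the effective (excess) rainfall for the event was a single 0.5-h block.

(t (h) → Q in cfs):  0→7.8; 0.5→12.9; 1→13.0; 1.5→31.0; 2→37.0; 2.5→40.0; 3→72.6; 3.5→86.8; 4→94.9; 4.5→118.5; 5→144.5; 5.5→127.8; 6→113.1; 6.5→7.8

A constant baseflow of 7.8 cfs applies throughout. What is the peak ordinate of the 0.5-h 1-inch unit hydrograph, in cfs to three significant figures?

Direct runoff: 0.0, 5.1, 5.2, 23.2, 29.2, 32.2, 64.8, 79.0, 87.1, 110.7, 136.7, 120.0, 105.3, 0.0 cfs; ΣQ_DR = 798.5 cfs, peak = 136.7 cfs.
Runoff depth d = ΣQ_DR·Δt / A = 798.5 × 1800 / (0.412 mi²) = 1.502 in.
The 1-inch UH is the DRH scaled by (1 in)/d, so U_p = 136.7 × 1/1.502 = 91.0 cfs.

U_p ≈ 91.0 cfs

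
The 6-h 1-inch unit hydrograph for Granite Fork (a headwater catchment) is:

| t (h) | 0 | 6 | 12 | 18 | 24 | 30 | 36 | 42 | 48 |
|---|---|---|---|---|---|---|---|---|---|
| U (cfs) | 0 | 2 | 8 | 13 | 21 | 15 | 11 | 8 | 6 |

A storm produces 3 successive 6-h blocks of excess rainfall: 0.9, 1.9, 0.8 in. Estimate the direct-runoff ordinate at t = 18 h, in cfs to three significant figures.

Q ≈ 28.5 cfs

By discrete convolution, Q_j = Σ (P_i / 1 in) · U_{j−i}.
At t = 18 h (j=3): Q = (0.9/1)·13 + (1.9/1)·8 + (0.8/1)·2 = 28.5 cfs.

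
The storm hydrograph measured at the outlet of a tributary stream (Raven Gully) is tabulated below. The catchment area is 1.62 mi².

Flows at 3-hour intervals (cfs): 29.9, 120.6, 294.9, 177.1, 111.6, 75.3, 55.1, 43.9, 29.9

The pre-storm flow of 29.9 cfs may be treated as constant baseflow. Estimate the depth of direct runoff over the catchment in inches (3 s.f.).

d ≈ 1.92 in

Direct runoff: 0.0, 90.7, 265.0, 147.2, 81.7, 45.4, 25.2, 14.0, 0.0 cfs; ΣQ_DR = 669.2 cfs.
V = ΣQ_DR · Δt = 669.2 × 10800 s = 7.227 × 10^6 ft³.
Over A = 1.62 mi², depth = V / A = 1.92 in.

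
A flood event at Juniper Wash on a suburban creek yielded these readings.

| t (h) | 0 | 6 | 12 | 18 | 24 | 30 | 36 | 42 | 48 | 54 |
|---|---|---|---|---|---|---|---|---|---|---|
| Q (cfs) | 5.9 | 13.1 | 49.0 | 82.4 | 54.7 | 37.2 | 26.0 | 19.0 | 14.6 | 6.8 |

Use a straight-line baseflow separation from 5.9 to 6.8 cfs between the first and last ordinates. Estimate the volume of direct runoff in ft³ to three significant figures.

V ≈ 5.30 × 10^6 ft³

Direct-runoff ordinates (Q − Q_b): 0.00, 7.10, 42.90, 76.20, 48.40, 30.80, 19.50, 12.40, 7.90, 0.00 cfs.
ΣQ_DR = 245.2 cfs.
With Δt = 6 h = 21600 s, V = ΣQ_DR · Δt = 245.2 × 21600 = 5.30 × 10^6 ft³.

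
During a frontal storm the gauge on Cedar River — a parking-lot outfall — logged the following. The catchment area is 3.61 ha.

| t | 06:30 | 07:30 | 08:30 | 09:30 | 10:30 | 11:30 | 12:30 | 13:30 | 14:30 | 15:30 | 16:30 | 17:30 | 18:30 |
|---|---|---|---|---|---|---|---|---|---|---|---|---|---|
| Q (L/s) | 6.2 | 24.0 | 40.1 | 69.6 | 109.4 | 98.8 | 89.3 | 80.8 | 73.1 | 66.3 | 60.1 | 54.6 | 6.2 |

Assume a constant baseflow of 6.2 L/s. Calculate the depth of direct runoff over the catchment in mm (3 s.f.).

d ≈ 69.6 mm

Direct runoff: 0.0, 17.8, 33.9, 63.4, 103.2, 92.6, 83.1, 74.6, 66.9, 60.1, 53.9, 48.4, 0.0 L/s; ΣQ_DR = 697.9 L/s.
V = ΣQ_DR · Δt = 697.9 × 3600 s = 2.512 × 10^6 L.
Over A = 3.61 ha, depth = V / A = 69.6 mm.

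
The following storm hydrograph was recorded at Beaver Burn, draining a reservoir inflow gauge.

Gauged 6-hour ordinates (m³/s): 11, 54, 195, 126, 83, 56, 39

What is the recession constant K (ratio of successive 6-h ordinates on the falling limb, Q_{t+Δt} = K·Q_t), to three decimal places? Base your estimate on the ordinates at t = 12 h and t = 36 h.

Using the recession-limb readings at t = 12 h and t = 36 h: Q falls from 195 to 39 m³/s over 4 intervals.
K = (Q₂/Q₁)^(1/4) = (39/195)^(1/4) = 0.669.

K ≈ 0.669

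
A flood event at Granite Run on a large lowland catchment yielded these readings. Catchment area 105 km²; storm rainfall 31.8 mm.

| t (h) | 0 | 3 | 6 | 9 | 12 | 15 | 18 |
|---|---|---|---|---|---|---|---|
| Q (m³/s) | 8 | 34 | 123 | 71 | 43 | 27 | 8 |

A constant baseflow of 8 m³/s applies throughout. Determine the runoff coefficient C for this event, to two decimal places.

ΣQ_DR = 258.0 m³/s; V = ΣQ_DR·Δt = 2.786 × 10^6 m³.
Runoff depth d = V / A = 26.54 mm.
C = d / P = 26.54 / 31.8 = 0.83.

C ≈ 0.83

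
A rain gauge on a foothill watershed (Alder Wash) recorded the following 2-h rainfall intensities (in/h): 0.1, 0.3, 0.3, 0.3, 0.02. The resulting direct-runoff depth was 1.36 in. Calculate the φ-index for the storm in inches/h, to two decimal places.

Only the 4 blocks with intensity above φ contribute runoff: 0.1, 0.3, 0.3, 0.3 in/h.
Σ(I−φ)·Δt = d  ⇒  (0.1+0.3+0.3+0.3 − 4φ)·2 = 1.36
φ = (1.000 − 1.36/2) / 4 = 0.08 in/h.

φ ≈ 0.08 in/h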